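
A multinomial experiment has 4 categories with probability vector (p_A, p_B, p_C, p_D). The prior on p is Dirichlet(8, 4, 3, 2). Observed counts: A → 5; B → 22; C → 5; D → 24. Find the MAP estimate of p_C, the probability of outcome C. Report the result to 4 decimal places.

MAP estimate of p_C = 0.1014

The posterior is Dirichlet(αᵢ + nᵢ) = Dirichlet(13, 26, 8, 26).
For a Dirichlet(a₁,…,a_K) with all aᵢ > 1, the mode has j-th component (aⱼ − 1)/(Σaᵢ − K).
Here Σaᵢ = 73 and K = 4, so p_C = (8 − 1)/(73 − 4) = 7/69 ≈ 0.1014.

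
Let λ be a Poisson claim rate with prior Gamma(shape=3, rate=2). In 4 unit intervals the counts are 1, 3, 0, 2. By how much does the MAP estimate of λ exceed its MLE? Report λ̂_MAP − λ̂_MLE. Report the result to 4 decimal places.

Σxᵢ = 6. Posterior is Gamma(9, 6); MAP = (9−1)/6 = 8/6 ≈ 1.33333.
MLE = x̄ = 6/4 ≈ 1.50000.
Difference = 8/6 − 6/4 = -1/6 ≈ -0.1667.

MAP − MLE = -0.1667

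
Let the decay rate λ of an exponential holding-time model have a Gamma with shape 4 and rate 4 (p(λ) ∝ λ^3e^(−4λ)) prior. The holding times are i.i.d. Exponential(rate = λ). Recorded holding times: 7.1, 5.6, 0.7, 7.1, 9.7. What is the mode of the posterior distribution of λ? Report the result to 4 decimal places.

λ̂_MAP = 0.2339

The Exponential(rate=λ) likelihood is ∝ λ^n e^(−λΣtᵢ). Here n = 5 and Σtᵢ = 7.1 + 5.6 + 0.7 + 7.1 + 9.7 = 30.2.
Posterior ∝ λ^3e^(−4λ) · λ^5e^(−30.2λ) = λ^8e^(−34.2λ), i.e. Gamma(9, 34.2).
Mode = (a−1)/b = 8/34.2 ≈ 0.2339.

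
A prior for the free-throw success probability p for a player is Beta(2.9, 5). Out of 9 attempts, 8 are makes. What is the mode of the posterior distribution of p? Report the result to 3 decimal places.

Prior: Beta(2.9, 5).
Data: 8 successes in 9 trials. The binomial likelihood contributes p^8(1−p)^1, so the posterior is Beta(2.9+8, 5+1) = Beta(10.9, 6).
For Beta(a, b) with a, b > 1 the mode is (a−1)/(a+b−2) = 9.9/14.9 ≈ 0.664.

p̂_MAP = 0.664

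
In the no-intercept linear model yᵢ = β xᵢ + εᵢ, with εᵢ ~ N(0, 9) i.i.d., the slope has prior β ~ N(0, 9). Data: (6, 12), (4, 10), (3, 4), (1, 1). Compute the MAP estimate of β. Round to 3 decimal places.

β̂_MAP = 1.984

log p(β | y) = −Σ(yᵢ − βxᵢ)²/(2·9) − β²/(2·9) + const.
Setting the derivative to zero: Σxᵢ(yᵢ − βxᵢ)/9 − β/9 = 0, so β = Σxᵢyᵢ / (Σxᵢ² + σ²/τ²).
Σxᵢyᵢ = 6·12 + 4·10 + 3·4 + 1·1 = 125; Σxᵢ² = 62; σ²/τ² = 1.
β̂_MAP = 125 / (62 + 1) = 125/63 ≈ 1.984.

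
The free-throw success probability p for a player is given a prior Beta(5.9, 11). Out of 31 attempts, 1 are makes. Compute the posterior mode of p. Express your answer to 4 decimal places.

Prior: Beta(5.9, 11).
Data: 1 success in 31 trials. The binomial likelihood contributes p(1−p)^30, so the posterior is Beta(5.9+1, 11+30) = Beta(6.9, 41).
For Beta(a, b) with a, b > 1 the mode is (a−1)/(a+b−2) = 5.9/45.9 ≈ 0.1285.

p̂_MAP = 0.1285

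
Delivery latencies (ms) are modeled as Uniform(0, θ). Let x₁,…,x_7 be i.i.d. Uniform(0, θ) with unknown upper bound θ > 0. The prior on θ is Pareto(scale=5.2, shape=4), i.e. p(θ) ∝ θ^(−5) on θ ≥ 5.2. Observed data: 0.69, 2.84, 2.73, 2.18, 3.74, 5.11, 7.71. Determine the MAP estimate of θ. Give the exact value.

θ̂_MAP = 7.71

The Uniform(0, θ) likelihood is θ^(−n) for θ ≥ max(xᵢ), zero otherwise. Here max(xᵢ) = 7.71.
Posterior ∝ θ^(−5) · θ^(−7) = θ^(−12) on θ ≥ max(5.2, 7.71) = 7.71.
This density is strictly decreasing in θ, so the posterior mode lies at the lower boundary of the support.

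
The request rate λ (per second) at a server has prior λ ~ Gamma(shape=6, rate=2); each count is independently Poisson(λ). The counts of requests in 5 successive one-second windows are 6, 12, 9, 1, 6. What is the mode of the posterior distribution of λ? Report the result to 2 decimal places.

λ̂_MAP = 5.57

Σxᵢ = 6+12+9+1+6 = 34, with n = 5.
Posterior ∝ λ^5e^(−2λ) · λ^34e^(−5λ) = λ^39e^(−7λ), i.e. Gamma(shape=40, rate=7).
The mode of a Gamma(a, b) with a ≥ 1 (shape–rate) is (a−1)/b = 39/7 ≈ 5.57.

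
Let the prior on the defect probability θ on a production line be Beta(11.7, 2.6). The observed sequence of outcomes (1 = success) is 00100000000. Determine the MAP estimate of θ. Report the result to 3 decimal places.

θ̂_MAP = 0.502

Prior: Beta(11.7, 2.6).
Data: 1 success in 11 trials (from the sequence). The binomial likelihood contributes θ(1−θ)^10, so the posterior is Beta(11.7+1, 2.6+10) = Beta(12.7, 12.6).
For Beta(a, b) with a, b > 1 the mode is (a−1)/(a+b−2) = 11.7/23.3 ≈ 0.502.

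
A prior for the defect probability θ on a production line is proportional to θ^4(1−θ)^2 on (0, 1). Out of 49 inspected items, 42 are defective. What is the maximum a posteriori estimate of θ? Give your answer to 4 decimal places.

θ̂_MAP = 0.8364

The prior density ∝ θ^4(1−θ)^2 is the kernel of Beta(5, 3).
Data: 42 successes in 49 trials. The binomial likelihood contributes θ^42(1−θ)^7, so the posterior is Beta(5+42, 3+7) = Beta(47, 10).
For Beta(a, b) with a, b > 1 the mode is (a−1)/(a+b−2) = 46/55 ≈ 0.8364.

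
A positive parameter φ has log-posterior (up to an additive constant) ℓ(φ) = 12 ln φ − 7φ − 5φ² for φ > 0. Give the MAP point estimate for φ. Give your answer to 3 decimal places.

φ̂_MAP = 0.800

ℓ'(φ) = 12/φ − 7 − 10φ. Setting this to zero and multiplying by φ: 10φ² + 7φ − 12 = 0.
φ = (−7 + √(7² + 4·10·12)) / (2·10) = (−7 + √529) / 20 = (−7 + 23)/20 = 4/5.
ℓ''(φ) = −12/φ² − 10 < 0, confirming a maximum.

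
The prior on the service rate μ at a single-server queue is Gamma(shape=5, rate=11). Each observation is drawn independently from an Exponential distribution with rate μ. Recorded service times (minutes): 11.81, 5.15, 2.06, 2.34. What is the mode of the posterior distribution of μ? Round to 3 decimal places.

μ̂_MAP = 0.247

The Exponential(rate=μ) likelihood is ∝ μ^n e^(−μΣtᵢ). Here n = 4 and Σtᵢ = 11.81 + 5.15 + 2.06 + 2.34 = 21.36.
Posterior ∝ μ^4e^(−11μ) · μ^4e^(−21.36μ) = μ^8e^(−32.36μ), i.e. Gamma(9, 32.36).
Mode = (a−1)/b = 8/32.36 ≈ 0.247.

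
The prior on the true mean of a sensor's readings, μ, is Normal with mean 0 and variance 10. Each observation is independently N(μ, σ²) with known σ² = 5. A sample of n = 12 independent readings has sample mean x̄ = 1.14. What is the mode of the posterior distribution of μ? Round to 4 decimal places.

μ̂_MAP = 1.0944

n = 12, x̄ = 1.14.
For a Normal prior and Normal likelihood with known variance, the posterior is Normal; its mode equals its mean, the precision-weighted average.
Prior precision 1/σ₀² = 1/10 = 0.1; data precision n/σ² = 12/5 = 2.4.
μ̂ = (0.1·0 + 2.4·1.14) / (0.1 + 2.4) = 2.736/2.5 = 1.0944.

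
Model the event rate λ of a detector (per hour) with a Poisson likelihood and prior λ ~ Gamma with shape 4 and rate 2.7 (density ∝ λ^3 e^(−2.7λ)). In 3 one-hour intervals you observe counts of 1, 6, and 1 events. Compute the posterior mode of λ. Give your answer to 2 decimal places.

λ̂_MAP = 1.93

Σxᵢ = 1+6+1 = 8, with n = 3.
Posterior ∝ λ^3e^(−2.7λ) · λ^8e^(−3λ) = λ^11e^(−5.7λ), i.e. Gamma(shape=12, rate=5.7).
The mode of a Gamma(a, b) with a ≥ 1 (shape–rate) is (a−1)/b = 11/5.7 ≈ 1.93.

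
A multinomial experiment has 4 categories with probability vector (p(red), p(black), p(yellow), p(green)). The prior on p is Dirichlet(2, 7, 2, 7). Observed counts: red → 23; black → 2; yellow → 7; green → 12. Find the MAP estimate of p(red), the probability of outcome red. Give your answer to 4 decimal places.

The posterior is Dirichlet(αᵢ + nᵢ) = Dirichlet(25, 9, 9, 19).
For a Dirichlet(a₁,…,a_K) with all aᵢ > 1, the mode has j-th component (aⱼ − 1)/(Σaᵢ − K).
Here Σaᵢ = 62 and K = 4, so p(red) = (25 − 1)/(62 − 4) = 24/58 ≈ 0.4138.

MAP estimate of p(red) = 0.4138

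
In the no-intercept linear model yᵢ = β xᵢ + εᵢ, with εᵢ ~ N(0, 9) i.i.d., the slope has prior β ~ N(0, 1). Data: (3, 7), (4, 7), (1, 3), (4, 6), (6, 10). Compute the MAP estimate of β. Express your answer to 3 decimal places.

log p(β | y) = −Σ(yᵢ − βxᵢ)²/(2·9) − β²/(2·1) + const.
Setting the derivative to zero: Σxᵢ(yᵢ − βxᵢ)/9 − β/1 = 0, so β = Σxᵢyᵢ / (Σxᵢ² + σ²/τ²).
Σxᵢyᵢ = 3·7 + 4·7 + 1·3 + 4·6 + 6·10 = 136; Σxᵢ² = 78; σ²/τ² = 9.
β̂_MAP = 136 / (78 + 9) = 136/87 ≈ 1.563.

β̂_MAP = 1.563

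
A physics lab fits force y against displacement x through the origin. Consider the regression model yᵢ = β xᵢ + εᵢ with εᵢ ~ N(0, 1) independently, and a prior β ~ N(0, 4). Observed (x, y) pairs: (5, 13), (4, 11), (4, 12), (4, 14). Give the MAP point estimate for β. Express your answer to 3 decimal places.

log p(β | y) = −Σ(yᵢ − βxᵢ)²/(2·1) − β²/(2·4) + const.
Setting the derivative to zero: Σxᵢ(yᵢ − βxᵢ)/1 − β/4 = 0, so β = Σxᵢyᵢ / (Σxᵢ² + σ²/τ²).
Σxᵢyᵢ = 5·13 + 4·11 + 4·12 + 4·14 = 213; Σxᵢ² = 73; σ²/τ² = 0.25.
β̂_MAP = 213 / (73 + 0.25) = 213/73.25 ≈ 2.908.

β̂_MAP = 2.908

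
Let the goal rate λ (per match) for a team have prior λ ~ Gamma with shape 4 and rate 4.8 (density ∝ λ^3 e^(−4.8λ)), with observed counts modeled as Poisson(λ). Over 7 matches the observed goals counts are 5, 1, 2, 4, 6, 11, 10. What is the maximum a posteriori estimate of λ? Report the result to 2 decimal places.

Σxᵢ = 5+1+2+4+6+11+10 = 39, with n = 7.
Posterior ∝ λ^3e^(−4.8λ) · λ^39e^(−7λ) = λ^42e^(−11.8λ), i.e. Gamma(shape=43, rate=11.8).
The mode of a Gamma(a, b) with a ≥ 1 (shape–rate) is (a−1)/b = 42/11.8 ≈ 3.56.

λ̂_MAP = 3.56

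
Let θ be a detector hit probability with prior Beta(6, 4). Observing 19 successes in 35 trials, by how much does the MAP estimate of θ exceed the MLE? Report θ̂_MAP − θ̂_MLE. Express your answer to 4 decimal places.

MAP − MLE = 0.0153

Posterior is Beta(25, 20); MAP = (25−1)/(45−2) = 24/43 ≈ 0.55814.
MLE ignores the prior: θ̂_MLE = k/n = 19/35 ≈ 0.54286.
Difference = 24/43 − 19/35 = 23/1505 ≈ 0.0153.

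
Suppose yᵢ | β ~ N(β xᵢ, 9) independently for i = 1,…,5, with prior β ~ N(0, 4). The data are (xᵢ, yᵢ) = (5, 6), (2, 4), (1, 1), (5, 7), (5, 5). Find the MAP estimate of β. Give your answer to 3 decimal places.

log p(β | y) = −Σ(yᵢ − βxᵢ)²/(2·9) − β²/(2·4) + const.
Setting the derivative to zero: Σxᵢ(yᵢ − βxᵢ)/9 − β/4 = 0, so β = Σxᵢyᵢ / (Σxᵢ² + σ²/τ²).
Σxᵢyᵢ = 5·6 + 2·4 + 1·1 + 5·7 + 5·5 = 99; Σxᵢ² = 80; σ²/τ² = 2.25.
β̂_MAP = 99 / (80 + 2.25) = 99/82.25 ≈ 1.204.

β̂_MAP = 1.204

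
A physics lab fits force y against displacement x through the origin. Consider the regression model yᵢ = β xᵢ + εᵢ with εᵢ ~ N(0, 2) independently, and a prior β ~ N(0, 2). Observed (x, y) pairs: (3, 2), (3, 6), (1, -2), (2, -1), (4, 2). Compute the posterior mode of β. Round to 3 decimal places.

β̂_MAP = 0.700

log p(β | y) = −Σ(yᵢ − βxᵢ)²/(2·2) − β²/(2·2) + const.
Setting the derivative to zero: Σxᵢ(yᵢ − βxᵢ)/2 − β/2 = 0, so β = Σxᵢyᵢ / (Σxᵢ² + σ²/τ²).
Σxᵢyᵢ = 3·2 + 3·6 + 1·(-2) + 2·(-1) + 4·2 = 28; Σxᵢ² = 39; σ²/τ² = 1.
β̂_MAP = 28 / (39 + 1) = 28/40 ≈ 0.700.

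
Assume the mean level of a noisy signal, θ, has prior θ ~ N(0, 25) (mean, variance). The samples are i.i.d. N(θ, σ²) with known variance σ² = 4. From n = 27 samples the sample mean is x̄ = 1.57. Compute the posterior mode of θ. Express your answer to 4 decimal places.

n = 27, x̄ = 1.57.
For a Normal prior and Normal likelihood with known variance, the posterior is Normal; its mode equals its mean, the precision-weighted average.
Prior precision 1/σ₀² = 1/25 = 0.04; data precision n/σ² = 27/4 = 6.75.
θ̂ = (0.04·0 + 6.75·1.57) / (0.04 + 6.75) = 10.5975/6.79 = 4239/2716 ≈ 1.5608.

θ̂_MAP = 1.5608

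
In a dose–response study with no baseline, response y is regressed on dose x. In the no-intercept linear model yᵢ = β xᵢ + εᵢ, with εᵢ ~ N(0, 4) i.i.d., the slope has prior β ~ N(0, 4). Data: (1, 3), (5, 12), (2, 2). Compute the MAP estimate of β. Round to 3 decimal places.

β̂_MAP = 2.161

log p(β | y) = −Σ(yᵢ − βxᵢ)²/(2·4) − β²/(2·4) + const.
Setting the derivative to zero: Σxᵢ(yᵢ − βxᵢ)/4 − β/4 = 0, so β = Σxᵢyᵢ / (Σxᵢ² + σ²/τ²).
Σxᵢyᵢ = 1·3 + 5·12 + 2·2 = 67; Σxᵢ² = 30; σ²/τ² = 1.
β̂_MAP = 67 / (30 + 1) = 67/31 ≈ 2.161.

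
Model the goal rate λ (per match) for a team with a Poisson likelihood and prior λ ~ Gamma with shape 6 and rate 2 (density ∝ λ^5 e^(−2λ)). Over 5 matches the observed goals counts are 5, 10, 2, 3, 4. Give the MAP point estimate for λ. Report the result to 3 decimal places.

λ̂_MAP = 4.143

Σxᵢ = 5+10+2+3+4 = 24, with n = 5.
Posterior ∝ λ^5e^(−2λ) · λ^24e^(−5λ) = λ^29e^(−7λ), i.e. Gamma(shape=30, rate=7).
The mode of a Gamma(a, b) with a ≥ 1 (shape–rate) is (a−1)/b = 29/7 ≈ 4.143.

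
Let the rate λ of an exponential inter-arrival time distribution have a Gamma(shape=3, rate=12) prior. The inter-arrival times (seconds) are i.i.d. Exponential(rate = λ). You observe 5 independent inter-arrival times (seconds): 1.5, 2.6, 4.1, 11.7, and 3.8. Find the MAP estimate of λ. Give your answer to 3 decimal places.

λ̂_MAP = 0.196

The Exponential(rate=λ) likelihood is ∝ λ^n e^(−λΣtᵢ). Here n = 5 and Σtᵢ = 1.5 + 2.6 + 4.1 + 11.7 + 3.8 = 23.7.
Posterior ∝ λ^2e^(−12λ) · λ^5e^(−23.7λ) = λ^7e^(−35.7λ), i.e. Gamma(8, 35.7).
Mode = (a−1)/b = 7/35.7 ≈ 0.196.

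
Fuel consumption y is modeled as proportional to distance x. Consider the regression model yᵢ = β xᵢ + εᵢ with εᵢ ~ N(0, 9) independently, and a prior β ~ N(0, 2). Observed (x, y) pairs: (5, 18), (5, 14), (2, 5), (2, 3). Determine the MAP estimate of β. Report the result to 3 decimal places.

log p(β | y) = −Σ(yᵢ − βxᵢ)²/(2·9) − β²/(2·2) + const.
Setting the derivative to zero: Σxᵢ(yᵢ − βxᵢ)/9 − β/2 = 0, so β = Σxᵢyᵢ / (Σxᵢ² + σ²/τ²).
Σxᵢyᵢ = 5·18 + 5·14 + 2·5 + 2·3 = 176; Σxᵢ² = 58; σ²/τ² = 4.5.
β̂_MAP = 176 / (58 + 4.5) = 176/62.5 ≈ 2.816.

β̂_MAP = 2.816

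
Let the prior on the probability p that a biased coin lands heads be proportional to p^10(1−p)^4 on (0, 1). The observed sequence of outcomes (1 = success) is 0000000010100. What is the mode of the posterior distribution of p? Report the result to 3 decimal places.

p̂_MAP = 0.444

The prior density ∝ p^10(1−p)^4 is the kernel of Beta(11, 5).
Data: 2 successes in 13 trials (from the sequence). The binomial likelihood contributes p^2(1−p)^11, so the posterior is Beta(11+2, 5+11) = Beta(13, 16).
For Beta(a, b) with a, b > 1 the mode is (a−1)/(a+b−2) = 12/27 ≈ 0.444.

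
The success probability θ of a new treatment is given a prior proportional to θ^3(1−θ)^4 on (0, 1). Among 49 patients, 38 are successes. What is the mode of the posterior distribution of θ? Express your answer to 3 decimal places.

The prior density ∝ θ^3(1−θ)^4 is the kernel of Beta(4, 5).
Data: 38 successes in 49 trials. The binomial likelihood contributes θ^38(1−θ)^11, so the posterior is Beta(4+38, 5+11) = Beta(42, 16).
For Beta(a, b) with a, b > 1 the mode is (a−1)/(a+b−2) = 41/56 ≈ 0.732.

θ̂_MAP = 0.732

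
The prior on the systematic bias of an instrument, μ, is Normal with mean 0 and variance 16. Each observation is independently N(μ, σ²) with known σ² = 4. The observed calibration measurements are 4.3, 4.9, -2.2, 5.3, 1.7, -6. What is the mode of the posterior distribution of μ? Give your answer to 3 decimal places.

μ̂_MAP = 1.280

n = 6; x̄ = (4.3 + 4.9 + (-2.2) + 5.3 + 1.7 + (-6))/6 = 8/6 = 4/3 ≈ 1.3333.
For a Normal prior and Normal likelihood with known variance, the posterior is Normal; its mode equals its mean, the precision-weighted average.
Prior precision 1/σ₀² = 1/16 = 0.0625; data precision n/σ² = 6/4 = 1.5.
μ̂ = (0.0625·0 + 1.5·(4/3)) / (0.0625 + 1.5) = 2/1.5625 = 1.280.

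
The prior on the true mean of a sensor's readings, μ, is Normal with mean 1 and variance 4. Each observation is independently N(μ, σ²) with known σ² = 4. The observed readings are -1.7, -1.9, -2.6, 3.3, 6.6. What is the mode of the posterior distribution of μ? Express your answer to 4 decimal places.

n = 5; x̄ = ((-1.7) + (-1.9) + (-2.6) + 3.3 + 6.6)/5 = 3.7/5 = 0.74.
For a Normal prior and Normal likelihood with known variance, the posterior is Normal; its mode equals its mean, the precision-weighted average.
Prior precision 1/σ₀² = 1/4 = 0.25; data precision n/σ² = 5/4 = 1.25.
μ̂ = (0.25·1 + 1.25·0.74) / (0.25 + 1.25) = 1.175/1.5 = 47/60 ≈ 0.7833.

μ̂_MAP = 0.7833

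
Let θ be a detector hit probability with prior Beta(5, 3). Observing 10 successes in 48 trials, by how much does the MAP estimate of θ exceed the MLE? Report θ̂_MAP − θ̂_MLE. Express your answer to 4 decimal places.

Posterior is Beta(15, 41); MAP = (15−1)/(56−2) = 14/54 ≈ 0.25926.
MLE ignores the prior: θ̂_MLE = k/n = 10/48 ≈ 0.20833.
Difference = 14/54 − 10/48 = 11/216 ≈ 0.0509.

MAP − MLE = 0.0509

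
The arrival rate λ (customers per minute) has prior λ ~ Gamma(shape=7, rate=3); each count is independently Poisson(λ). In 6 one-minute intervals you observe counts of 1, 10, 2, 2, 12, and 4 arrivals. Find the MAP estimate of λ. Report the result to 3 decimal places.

Σxᵢ = 1+10+2+2+12+4 = 31, with n = 6.
Posterior ∝ λ^6e^(−3λ) · λ^31e^(−6λ) = λ^37e^(−9λ), i.e. Gamma(shape=38, rate=9).
The mode of a Gamma(a, b) with a ≥ 1 (shape–rate) is (a−1)/b = 37/9 ≈ 4.111.

λ̂_MAP = 4.111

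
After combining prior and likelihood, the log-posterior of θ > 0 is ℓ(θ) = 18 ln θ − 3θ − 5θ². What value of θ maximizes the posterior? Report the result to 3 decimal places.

ℓ'(θ) = 18/θ − 3 − 10θ. Setting this to zero and multiplying by θ: 10θ² + 3θ − 18 = 0.
θ = (−3 + √(3² + 4·10·18)) / (2·10) = (−3 + √729) / 20 = (−3 + 27)/20 = 6/5.
ℓ''(θ) = −18/θ² − 10 < 0, confirming a maximum.

θ̂_MAP = 1.200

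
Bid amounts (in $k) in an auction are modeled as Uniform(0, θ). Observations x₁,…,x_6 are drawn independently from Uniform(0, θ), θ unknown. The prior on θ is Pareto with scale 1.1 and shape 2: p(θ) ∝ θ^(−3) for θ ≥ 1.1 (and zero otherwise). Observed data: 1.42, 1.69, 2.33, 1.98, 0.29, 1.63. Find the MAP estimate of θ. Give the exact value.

The Uniform(0, θ) likelihood is θ^(−n) for θ ≥ max(xᵢ), zero otherwise. Here max(xᵢ) = 2.33.
Posterior ∝ θ^(−3) · θ^(−6) = θ^(−9) on θ ≥ max(1.1, 2.33) = 2.33.
This density is strictly decreasing in θ, so the posterior mode lies at the lower boundary of the support.

θ̂_MAP = 2.33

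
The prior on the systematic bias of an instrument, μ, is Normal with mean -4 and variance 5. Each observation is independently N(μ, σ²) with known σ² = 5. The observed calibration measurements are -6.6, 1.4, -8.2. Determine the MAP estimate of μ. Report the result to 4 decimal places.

μ̂_MAP = -4.3500

n = 3; x̄ = ((-6.6) + 1.4 + (-8.2))/3 = -13.4/3 = -67/15 ≈ -4.4667.
For a Normal prior and Normal likelihood with known variance, the posterior is Normal; its mode equals its mean, the precision-weighted average.
Prior precision 1/σ₀² = 1/5 = 0.2; data precision n/σ² = 3/5 = 0.6.
μ̂ = (0.2·(-4) + 0.6·(-67/15)) / (0.2 + 0.6) = (-3.48)/0.8 = -4.3500.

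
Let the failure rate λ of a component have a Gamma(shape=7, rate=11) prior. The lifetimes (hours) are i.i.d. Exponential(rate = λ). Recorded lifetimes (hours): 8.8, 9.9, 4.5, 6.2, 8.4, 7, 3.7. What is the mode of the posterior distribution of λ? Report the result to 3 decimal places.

λ̂_MAP = 0.218

The Exponential(rate=λ) likelihood is ∝ λ^n e^(−λΣtᵢ). Here n = 7 and Σtᵢ = 8.8 + 9.9 + 4.5 + 6.2 + 8.4 + 7 + 3.7 = 48.5.
Posterior ∝ λ^6e^(−11λ) · λ^7e^(−48.5λ) = λ^13e^(−59.5λ), i.e. Gamma(14, 59.5).
Mode = (a−1)/b = 13/59.5 ≈ 0.218.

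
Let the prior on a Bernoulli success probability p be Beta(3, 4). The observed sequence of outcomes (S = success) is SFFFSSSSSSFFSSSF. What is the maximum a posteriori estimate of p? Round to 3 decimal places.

p̂_MAP = 0.571

Prior: Beta(3, 4).
Data: 10 successes in 16 trials (from the sequence). The binomial likelihood contributes p^10(1−p)^6, so the posterior is Beta(3+10, 4+6) = Beta(13, 10).
For Beta(a, b) with a, b > 1 the mode is (a−1)/(a+b−2) = 12/21 ≈ 0.571.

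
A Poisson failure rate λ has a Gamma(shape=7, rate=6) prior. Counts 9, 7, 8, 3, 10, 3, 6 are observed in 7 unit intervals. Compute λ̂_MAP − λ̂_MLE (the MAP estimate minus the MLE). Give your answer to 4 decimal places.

Σxᵢ = 46. Posterior is Gamma(53, 13); MAP = (53−1)/13 = 52/13 ≈ 4.00000.
MLE = x̄ = 46/7 ≈ 6.57143.
Difference = 52/13 − 46/7 = -18/7 ≈ -2.5714.

MAP − MLE = -2.5714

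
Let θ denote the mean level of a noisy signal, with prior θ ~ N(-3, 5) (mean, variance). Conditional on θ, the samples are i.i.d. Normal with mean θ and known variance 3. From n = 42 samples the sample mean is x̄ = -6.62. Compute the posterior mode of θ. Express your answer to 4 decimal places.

θ̂_MAP = -6.5690

n = 42, x̄ = -6.62.
For a Normal prior and Normal likelihood with known variance, the posterior is Normal; its mode equals its mean, the precision-weighted average.
Prior precision 1/σ₀² = 1/5 = 0.2; data precision n/σ² = 42/3 = 14.
θ̂ = (0.2·(-3) + 14·(-6.62)) / (0.2 + 14) = (-93.28)/14.2 = -2332/355 ≈ -6.5690.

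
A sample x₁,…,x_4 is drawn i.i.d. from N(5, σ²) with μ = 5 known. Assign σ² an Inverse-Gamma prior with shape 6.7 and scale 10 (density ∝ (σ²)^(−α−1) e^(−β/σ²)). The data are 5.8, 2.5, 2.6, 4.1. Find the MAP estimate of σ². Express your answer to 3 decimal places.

Sum of squared deviations about the known mean: SS = (5.8−5)² + (2.5−5)² + (2.6−5)² + (4.1−5)² = 13.46.
The Normal likelihood contributes (σ²)^(−n/2) exp(−SS/(2σ²)), so the posterior is Inverse-Gamma(α + n/2, β + SS/2) = Inverse-Gamma(8.7, 16.73).
The mode of Inverse-Gamma(a, b) is b/(a+1) = 16.73/9.7 ≈ 1.725.

σ̂²_MAP = 1.725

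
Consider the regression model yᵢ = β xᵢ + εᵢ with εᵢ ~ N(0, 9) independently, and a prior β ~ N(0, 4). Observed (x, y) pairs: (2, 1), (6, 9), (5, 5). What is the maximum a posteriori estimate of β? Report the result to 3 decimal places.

β̂_MAP = 1.204

log p(β | y) = −Σ(yᵢ − βxᵢ)²/(2·9) − β²/(2·4) + const.
Setting the derivative to zero: Σxᵢ(yᵢ − βxᵢ)/9 − β/4 = 0, so β = Σxᵢyᵢ / (Σxᵢ² + σ²/τ²).
Σxᵢyᵢ = 2·1 + 6·9 + 5·5 = 81; Σxᵢ² = 65; σ²/τ² = 2.25.
β̂_MAP = 81 / (65 + 2.25) = 81/67.25 ≈ 1.204.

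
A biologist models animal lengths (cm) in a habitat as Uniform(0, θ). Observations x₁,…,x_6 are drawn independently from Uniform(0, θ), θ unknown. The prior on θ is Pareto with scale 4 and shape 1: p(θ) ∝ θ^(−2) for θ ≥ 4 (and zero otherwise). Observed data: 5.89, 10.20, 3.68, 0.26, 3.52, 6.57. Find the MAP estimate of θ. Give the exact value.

The Uniform(0, θ) likelihood is θ^(−n) for θ ≥ max(xᵢ), zero otherwise. Here max(xᵢ) = 10.20.
Posterior ∝ θ^(−2) · θ^(−6) = θ^(−8) on θ ≥ max(4, 10.20) = 10.20.
This density is strictly decreasing in θ, so the posterior mode lies at the lower boundary of the support.

θ̂_MAP = 10.20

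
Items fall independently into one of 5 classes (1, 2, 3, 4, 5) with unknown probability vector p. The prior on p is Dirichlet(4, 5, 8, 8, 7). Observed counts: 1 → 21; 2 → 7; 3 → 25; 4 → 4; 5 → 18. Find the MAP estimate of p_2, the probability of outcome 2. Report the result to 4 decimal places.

MAP estimate: 0.1078

The posterior is Dirichlet(αᵢ + nᵢ) = Dirichlet(25, 12, 33, 12, 25).
For a Dirichlet(a₁,…,a_K) with all aᵢ > 1, the mode has j-th component (aⱼ − 1)/(Σaᵢ − K).
Here Σaᵢ = 107 and K = 5, so p_2 = (12 − 1)/(107 − 5) = 11/102 ≈ 0.1078.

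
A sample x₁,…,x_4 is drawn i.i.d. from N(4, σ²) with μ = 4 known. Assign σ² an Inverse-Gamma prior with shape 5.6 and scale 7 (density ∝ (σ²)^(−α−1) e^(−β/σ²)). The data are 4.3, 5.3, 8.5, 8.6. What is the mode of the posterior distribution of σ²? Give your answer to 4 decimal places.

σ̂²_MAP = 3.3250

Sum of squared deviations about the known mean: SS = (4.3−4)² + (5.3−4)² + (8.5−4)² + (8.6−4)² = 43.19.
The Normal likelihood contributes (σ²)^(−n/2) exp(−SS/(2σ²)), so the posterior is Inverse-Gamma(α + n/2, β + SS/2) = Inverse-Gamma(7.6, 28.595).
The mode of Inverse-Gamma(a, b) is b/(a+1) = 28.595/8.6 ≈ 3.3250.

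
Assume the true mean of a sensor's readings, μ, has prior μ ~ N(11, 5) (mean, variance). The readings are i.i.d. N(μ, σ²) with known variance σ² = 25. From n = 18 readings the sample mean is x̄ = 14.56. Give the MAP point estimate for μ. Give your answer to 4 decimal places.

n = 18, x̄ = 14.56.
For a Normal prior and Normal likelihood with known variance, the posterior is Normal; its mode equals its mean, the precision-weighted average.
Prior precision 1/σ₀² = 1/5 = 0.2; data precision n/σ² = 18/25 = 0.72.
μ̂ = (0.2·11 + 0.72·14.56) / (0.2 + 0.72) = 12.6832/0.92 = 7927/575 ≈ 13.7861.

μ̂_MAP = 13.7861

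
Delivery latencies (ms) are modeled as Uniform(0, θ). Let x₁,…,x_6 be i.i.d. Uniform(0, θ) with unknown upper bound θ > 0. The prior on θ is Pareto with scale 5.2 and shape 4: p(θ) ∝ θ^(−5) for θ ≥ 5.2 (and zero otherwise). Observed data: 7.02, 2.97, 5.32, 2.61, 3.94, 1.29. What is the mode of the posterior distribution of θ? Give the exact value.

θ̂_MAP = 7.02

The Uniform(0, θ) likelihood is θ^(−n) for θ ≥ max(xᵢ), zero otherwise. Here max(xᵢ) = 7.02.
Posterior ∝ θ^(−5) · θ^(−6) = θ^(−11) on θ ≥ max(5.2, 7.02) = 7.02.
This density is strictly decreasing in θ, so the posterior mode lies at the lower boundary of the support.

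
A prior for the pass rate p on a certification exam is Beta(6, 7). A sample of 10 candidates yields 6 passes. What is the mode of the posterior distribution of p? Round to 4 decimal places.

Prior: Beta(6, 7).
Data: 6 successes in 10 trials. The binomial likelihood contributes p^6(1−p)^4, so the posterior is Beta(6+6, 7+4) = Beta(12, 11).
For Beta(a, b) with a, b > 1 the mode is (a−1)/(a+b−2) = 11/21 ≈ 0.5238.

p̂_MAP = 0.5238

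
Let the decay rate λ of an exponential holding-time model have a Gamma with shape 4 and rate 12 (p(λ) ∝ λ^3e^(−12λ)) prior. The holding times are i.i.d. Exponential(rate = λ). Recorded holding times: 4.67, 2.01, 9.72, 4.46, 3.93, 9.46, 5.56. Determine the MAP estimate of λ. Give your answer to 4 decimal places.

λ̂_MAP = 0.1930

The Exponential(rate=λ) likelihood is ∝ λ^n e^(−λΣtᵢ). Here n = 7 and Σtᵢ = 4.67 + 2.01 + 9.72 + 4.46 + 3.93 + 9.46 + 5.56 = 39.81.
Posterior ∝ λ^3e^(−12λ) · λ^7e^(−39.81λ) = λ^10e^(−51.81λ), i.e. Gamma(11, 51.81).
Mode = (a−1)/b = 10/51.81 ≈ 0.1930.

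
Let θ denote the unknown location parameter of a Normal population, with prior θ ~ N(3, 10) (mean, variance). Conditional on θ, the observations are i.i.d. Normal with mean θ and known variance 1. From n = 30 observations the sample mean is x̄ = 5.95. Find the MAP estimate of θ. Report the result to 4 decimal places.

θ̂_MAP = 5.9402

n = 30, x̄ = 5.95.
For a Normal prior and Normal likelihood with known variance, the posterior is Normal; its mode equals its mean, the precision-weighted average.
Prior precision 1/σ₀² = 1/10 = 0.1; data precision n/σ² = 30/1 = 30.
θ̂ = (0.1·3 + 30·5.95) / (0.1 + 30) = 178.8/30.1 = 1788/301 ≈ 5.9402.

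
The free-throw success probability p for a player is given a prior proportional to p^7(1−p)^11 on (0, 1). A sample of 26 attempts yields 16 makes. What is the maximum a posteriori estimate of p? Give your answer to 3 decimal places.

The prior density ∝ p^7(1−p)^11 is the kernel of Beta(8, 12).
Data: 16 successes in 26 trials. The binomial likelihood contributes p^16(1−p)^10, so the posterior is Beta(8+16, 12+10) = Beta(24, 22).
For Beta(a, b) with a, b > 1 the mode is (a−1)/(a+b−2) = 23/44 ≈ 0.523.

p̂_MAP = 0.523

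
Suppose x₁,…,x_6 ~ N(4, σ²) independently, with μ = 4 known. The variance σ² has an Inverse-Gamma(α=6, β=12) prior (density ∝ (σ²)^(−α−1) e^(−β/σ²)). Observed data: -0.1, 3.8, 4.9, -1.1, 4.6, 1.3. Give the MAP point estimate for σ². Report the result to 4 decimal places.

σ̂²_MAP = 3.7660

Sum of squared deviations about the known mean: SS = (-0.1−4)² + (3.8−4)² + (4.9−4)² + (-1.1−4)² + (4.6−4)² + (1.3−4)² = 51.32.
The Normal likelihood contributes (σ²)^(−n/2) exp(−SS/(2σ²)), so the posterior is Inverse-Gamma(α + n/2, β + SS/2) = Inverse-Gamma(9, 37.66).
The mode of Inverse-Gamma(a, b) is b/(a+1) = 37.66/10 ≈ 3.7660.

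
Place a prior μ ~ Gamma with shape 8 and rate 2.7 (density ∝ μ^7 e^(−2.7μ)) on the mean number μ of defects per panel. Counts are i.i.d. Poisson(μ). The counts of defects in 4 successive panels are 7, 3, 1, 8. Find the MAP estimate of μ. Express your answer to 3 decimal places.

Σxᵢ = 7+3+1+8 = 19, with n = 4.
Posterior ∝ μ^7e^(−2.7μ) · μ^19e^(−4μ) = μ^26e^(−6.7μ), i.e. Gamma(shape=27, rate=6.7).
The mode of a Gamma(a, b) with a ≥ 1 (shape–rate) is (a−1)/b = 26/6.7 ≈ 3.881.

μ̂_MAP = 3.881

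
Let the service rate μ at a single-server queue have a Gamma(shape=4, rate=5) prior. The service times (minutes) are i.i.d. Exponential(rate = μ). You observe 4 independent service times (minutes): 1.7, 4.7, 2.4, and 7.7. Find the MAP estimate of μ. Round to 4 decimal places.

μ̂_MAP = 0.3256

The Exponential(rate=μ) likelihood is ∝ μ^n e^(−μΣtᵢ). Here n = 4 and Σtᵢ = 1.7 + 4.7 + 2.4 + 7.7 = 16.5.
Posterior ∝ μ^3e^(−5μ) · μ^4e^(−16.5μ) = μ^7e^(−21.5μ), i.e. Gamma(8, 21.5).
Mode = (a−1)/b = 7/21.5 ≈ 0.3256.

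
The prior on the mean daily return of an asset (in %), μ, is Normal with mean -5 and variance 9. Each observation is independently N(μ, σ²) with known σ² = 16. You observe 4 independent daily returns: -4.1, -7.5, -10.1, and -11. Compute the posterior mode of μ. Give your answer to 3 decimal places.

μ̂_MAP = -7.198

n = 4; x̄ = ((-4.1) + (-7.5) + (-10.1) + (-11))/4 = -32.7/4 = -8.175.
For a Normal prior and Normal likelihood with known variance, the posterior is Normal; its mode equals its mean, the precision-weighted average.
Prior precision 1/σ₀² = 1/9; data precision n/σ² = 4/16 = 0.25.
μ̂ = ((1/9)·(-5) + 0.25·(-8.175)) / (1/9 + 0.25) = (-3743/1440)/(13/36) = -3743/520 ≈ -7.198.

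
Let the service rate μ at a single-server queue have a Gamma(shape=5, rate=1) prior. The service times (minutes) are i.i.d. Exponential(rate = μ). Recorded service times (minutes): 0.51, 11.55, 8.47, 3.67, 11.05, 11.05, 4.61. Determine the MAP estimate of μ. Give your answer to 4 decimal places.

The Exponential(rate=μ) likelihood is ∝ μ^n e^(−μΣtᵢ). Here n = 7 and Σtᵢ = 0.51 + 11.55 + 8.47 + 3.67 + 11.05 + 11.05 + 4.61 = 50.91.
Posterior ∝ μ^4e^(−1μ) · μ^7e^(−50.91μ) = μ^11e^(−51.91μ), i.e. Gamma(12, 51.91).
Mode = (a−1)/b = 11/51.91 ≈ 0.2119.

μ̂_MAP = 0.2119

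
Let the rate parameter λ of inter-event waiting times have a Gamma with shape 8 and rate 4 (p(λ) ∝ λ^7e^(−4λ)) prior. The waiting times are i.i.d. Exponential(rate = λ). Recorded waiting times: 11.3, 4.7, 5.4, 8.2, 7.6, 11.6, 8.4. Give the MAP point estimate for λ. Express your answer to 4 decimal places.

λ̂_MAP = 0.2288

The Exponential(rate=λ) likelihood is ∝ λ^n e^(−λΣtᵢ). Here n = 7 and Σtᵢ = 11.3 + 4.7 + 5.4 + 8.2 + 7.6 + 11.6 + 8.4 = 57.2.
Posterior ∝ λ^7e^(−4λ) · λ^7e^(−57.2λ) = λ^14e^(−61.2λ), i.e. Gamma(15, 61.2).
Mode = (a−1)/b = 14/61.2 ≈ 0.2288.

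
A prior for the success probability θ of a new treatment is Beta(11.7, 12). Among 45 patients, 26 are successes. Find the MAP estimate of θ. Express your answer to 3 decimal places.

θ̂_MAP = 0.550

Prior: Beta(11.7, 12).
Data: 26 successes in 45 trials. The binomial likelihood contributes θ^26(1−θ)^19, so the posterior is Beta(11.7+26, 12+19) = Beta(37.7, 31).
For Beta(a, b) with a, b > 1 the mode is (a−1)/(a+b−2) = 36.7/66.7 ≈ 0.550.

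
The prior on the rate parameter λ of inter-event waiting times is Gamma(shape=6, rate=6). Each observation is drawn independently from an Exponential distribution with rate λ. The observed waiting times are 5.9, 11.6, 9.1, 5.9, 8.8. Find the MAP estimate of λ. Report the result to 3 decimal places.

The Exponential(rate=λ) likelihood is ∝ λ^n e^(−λΣtᵢ). Here n = 5 and Σtᵢ = 5.9 + 11.6 + 9.1 + 5.9 + 8.8 = 41.3.
Posterior ∝ λ^5e^(−6λ) · λ^5e^(−41.3λ) = λ^10e^(−47.3λ), i.e. Gamma(11, 47.3).
Mode = (a−1)/b = 10/47.3 ≈ 0.211.

λ̂_MAP = 0.211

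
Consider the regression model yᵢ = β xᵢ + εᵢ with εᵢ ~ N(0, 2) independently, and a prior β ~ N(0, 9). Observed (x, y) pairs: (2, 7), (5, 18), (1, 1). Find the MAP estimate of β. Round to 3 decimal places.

β̂_MAP = 3.474

log p(β | y) = −Σ(yᵢ − βxᵢ)²/(2·2) − β²/(2·9) + const.
Setting the derivative to zero: Σxᵢ(yᵢ − βxᵢ)/2 − β/9 = 0, so β = Σxᵢyᵢ / (Σxᵢ² + σ²/τ²).
Σxᵢyᵢ = 2·7 + 5·18 + 1·1 = 105; Σxᵢ² = 30; σ²/τ² = 2/9.
β̂_MAP = 105 / (30 + 2/9) = 105/(272/9) = 945/272 ≈ 3.474.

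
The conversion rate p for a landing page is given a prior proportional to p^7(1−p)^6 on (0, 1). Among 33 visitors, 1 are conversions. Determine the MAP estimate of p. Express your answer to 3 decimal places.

The prior density ∝ p^7(1−p)^6 is the kernel of Beta(8, 7).
Data: 1 success in 33 trials. The binomial likelihood contributes p(1−p)^32, so the posterior is Beta(8+1, 7+32) = Beta(9, 39).
For Beta(a, b) with a, b > 1 the mode is (a−1)/(a+b−2) = 8/46 ≈ 0.174.

p̂_MAP = 0.174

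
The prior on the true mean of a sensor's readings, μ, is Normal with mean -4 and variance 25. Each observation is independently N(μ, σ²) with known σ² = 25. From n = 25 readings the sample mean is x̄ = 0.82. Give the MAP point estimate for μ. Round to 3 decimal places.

μ̂_MAP = 0.635

n = 25, x̄ = 0.82.
For a Normal prior and Normal likelihood with known variance, the posterior is Normal; its mode equals its mean, the precision-weighted average.
Prior precision 1/σ₀² = 1/25 = 0.04; data precision n/σ² = 25/25 = 1.
μ̂ = (0.04·(-4) + 1·0.82) / (0.04 + 1) = 0.66/1.04 = 33/52 ≈ 0.635.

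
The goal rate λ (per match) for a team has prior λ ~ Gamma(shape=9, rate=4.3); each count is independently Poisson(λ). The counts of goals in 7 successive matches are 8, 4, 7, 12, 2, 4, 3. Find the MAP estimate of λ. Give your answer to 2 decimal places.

λ̂_MAP = 4.25

Σxᵢ = 8+4+7+12+2+4+3 = 40, with n = 7.
Posterior ∝ λ^8e^(−4.3λ) · λ^40e^(−7λ) = λ^48e^(−11.3λ), i.e. Gamma(shape=49, rate=11.3).
The mode of a Gamma(a, b) with a ≥ 1 (shape–rate) is (a−1)/b = 48/11.3 ≈ 4.25.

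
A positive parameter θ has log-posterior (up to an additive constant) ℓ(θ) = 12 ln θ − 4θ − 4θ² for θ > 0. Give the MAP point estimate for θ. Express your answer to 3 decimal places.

ℓ'(θ) = 12/θ − 4 − 8θ. Setting this to zero and multiplying by θ: 8θ² + 4θ − 12 = 0.
θ = (−4 + √(4² + 4·8·12)) / (2·8) = (−4 + √400) / 16 = (−4 + 20)/16 = 1.
ℓ''(θ) = −12/θ² − 8 < 0, confirming a maximum.

θ̂_MAP = 1.000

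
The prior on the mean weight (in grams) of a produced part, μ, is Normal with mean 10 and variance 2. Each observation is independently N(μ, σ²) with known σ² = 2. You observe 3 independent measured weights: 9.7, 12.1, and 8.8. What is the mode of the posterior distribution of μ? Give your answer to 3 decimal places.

μ̂_MAP = 10.150

n = 3; x̄ = (9.7 + 12.1 + 8.8)/3 = 30.6/3 = 10.2.
For a Normal prior and Normal likelihood with known variance, the posterior is Normal; its mode equals its mean, the precision-weighted average.
Prior precision 1/σ₀² = 1/2 = 0.5; data precision n/σ² = 3/2 = 1.5.
μ̂ = (0.5·10 + 1.5·10.2) / (0.5 + 1.5) = 20.3/2 = 10.150.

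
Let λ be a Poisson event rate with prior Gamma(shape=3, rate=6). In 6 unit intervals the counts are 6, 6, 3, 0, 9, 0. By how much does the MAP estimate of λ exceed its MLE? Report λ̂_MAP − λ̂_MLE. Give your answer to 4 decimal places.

Σxᵢ = 24. Posterior is Gamma(27, 12); MAP = (27−1)/12 = 26/12 ≈ 2.16667.
MLE = x̄ = 24/6 ≈ 4.00000.
Difference = 26/12 − 24/6 = -11/6 ≈ -1.8333.

MAP − MLE = -1.8333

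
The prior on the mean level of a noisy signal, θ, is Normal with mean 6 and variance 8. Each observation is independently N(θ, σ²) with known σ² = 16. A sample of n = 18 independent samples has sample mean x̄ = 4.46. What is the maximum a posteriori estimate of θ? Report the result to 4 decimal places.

θ̂_MAP = 4.6140

n = 18, x̄ = 4.46.
For a Normal prior and Normal likelihood with known variance, the posterior is Normal; its mode equals its mean, the precision-weighted average.
Prior precision 1/σ₀² = 1/8 = 0.125; data precision n/σ² = 18/16 = 1.125.
θ̂ = (0.125·6 + 1.125·4.46) / (0.125 + 1.125) = 5.7675/1.25 = 4.6140.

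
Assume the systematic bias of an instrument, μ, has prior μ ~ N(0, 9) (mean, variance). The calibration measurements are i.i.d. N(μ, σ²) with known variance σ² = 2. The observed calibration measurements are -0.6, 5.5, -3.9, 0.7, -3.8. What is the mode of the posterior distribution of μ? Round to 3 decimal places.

n = 5; x̄ = ((-0.6) + 5.5 + (-3.9) + 0.7 + (-3.8))/5 = -2.1/5 = -0.42.
For a Normal prior and Normal likelihood with known variance, the posterior is Normal; its mode equals its mean, the precision-weighted average.
Prior precision 1/σ₀² = 1/9; data precision n/σ² = 5/2 = 2.5.
μ̂ = ((1/9)·0 + 2.5·(-0.42)) / (1/9 + 2.5) = (-1.05)/(47/18) = -189/470 ≈ -0.402.

μ̂_MAP = -0.402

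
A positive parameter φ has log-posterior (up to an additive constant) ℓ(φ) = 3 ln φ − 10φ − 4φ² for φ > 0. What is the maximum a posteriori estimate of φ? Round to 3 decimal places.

ℓ'(φ) = 3/φ − 10 − 8φ. Setting this to zero and multiplying by φ: 8φ² + 10φ − 3 = 0.
φ = (−10 + √(10² + 4·8·3)) / (2·8) = (−10 + √196) / 16 = (−10 + 14)/16 = 1/4.
ℓ''(φ) = −3/φ² − 8 < 0, confirming a maximum.

φ̂_MAP = 0.250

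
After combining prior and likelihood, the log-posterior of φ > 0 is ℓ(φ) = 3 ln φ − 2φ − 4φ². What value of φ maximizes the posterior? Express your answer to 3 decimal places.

φ̂_MAP = 0.500

ℓ'(φ) = 3/φ − 2 − 8φ. Setting this to zero and multiplying by φ: 8φ² + 2φ − 3 = 0.
φ = (−2 + √(2² + 4·8·3)) / (2·8) = (−2 + √100) / 16 = (−2 + 10)/16 = 1/2.
ℓ''(φ) = −3/φ² − 8 < 0, confirming a maximum.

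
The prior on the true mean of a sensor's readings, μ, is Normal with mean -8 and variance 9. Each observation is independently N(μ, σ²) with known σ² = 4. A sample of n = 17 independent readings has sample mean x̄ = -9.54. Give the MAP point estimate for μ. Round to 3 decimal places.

μ̂_MAP = -9.501

n = 17, x̄ = -9.54.
For a Normal prior and Normal likelihood with known variance, the posterior is Normal; its mode equals its mean, the precision-weighted average.
Prior precision 1/σ₀² = 1/9; data precision n/σ² = 17/4 = 4.25.
μ̂ = ((1/9)·(-8) + 4.25·(-9.54)) / (1/9 + 4.25) = (-74581/1800)/(157/36) = -74581/7850 ≈ -9.501.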